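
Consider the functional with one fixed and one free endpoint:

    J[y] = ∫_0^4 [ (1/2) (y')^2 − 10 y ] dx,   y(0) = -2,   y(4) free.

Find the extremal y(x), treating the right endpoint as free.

The Lagrangian L = (1/2) (y')^2 − 10 y gives
    ∂L/∂y = −10,   ∂L/∂y' = y'.
Euler-Lagrange: d/dx(y') − (−10) = 0, i.e. y'' + 10 = 0, so
    y(x) = −(10/2) x^2 + C1 x + C2.
Fixed left endpoint y(0) = -2 ⇒ C2 = -2.
The right endpoint x = 4 is free, so the natural (transversality) condition is ∂L/∂y' |_{x=4} = 0, i.e. y'(4) = 0.
Compute y'(x) = −10 x + C1, so y'(4) = −40 + C1 = 0 ⇒ C1 = 40.
Therefore the extremal is
    y(x) = −5 x^2 + 40 x − 2.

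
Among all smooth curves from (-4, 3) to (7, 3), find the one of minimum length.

Arc-length functional: J[y] = ∫ sqrt(1 + (y')^2) dx.
Lagrangian L = sqrt(1 + (y')^2) has no explicit y dependence, so ∂L/∂y = 0 and the Euler-Lagrange equation gives
    d/dx( y' / sqrt(1 + (y')^2) ) = 0  ⇒  y' / sqrt(1 + (y')^2) = const.
Hence y' is constant, so y(x) is affine.
Fitting the endpoints (-4, 3) and (7, 3):
    slope m = (3 − 3) / (7 − (-4)) = 0,
    intercept c = 3 − m·(-4) = 3.
Extremal: y(x) = 3.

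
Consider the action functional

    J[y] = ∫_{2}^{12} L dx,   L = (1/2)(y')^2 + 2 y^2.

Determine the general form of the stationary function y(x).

The Lagrangian is L = (1/2)(y')^2 + 2 y^2.
∂L/∂y = 4y.
∂L/∂y' = y'.
The Euler-Lagrange equation d/dx(∂L/∂y') − ∂L/∂y = 0 becomes:
    y'' - 4 y = 0
General solution: y(x) = A e^(2x) + B e^(-2x), where A and B are arbitrary constants fixed by the endpoint conditions.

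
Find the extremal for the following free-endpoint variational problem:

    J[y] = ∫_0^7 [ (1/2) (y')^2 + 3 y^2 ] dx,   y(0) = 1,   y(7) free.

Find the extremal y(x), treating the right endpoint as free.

The Lagrangian L = (1/2) (y')^2 + 3 y^2 gives
    ∂L/∂y = 6 y,   ∂L/∂y' = y'.
Euler-Lagrange: y'' − 6 y = 0.
With k = sqrt(6), the general solution is
    y(x) = A cosh(sqrt(6) x) + B sinh(sqrt(6) x).
Fixed left endpoint y(0) = 1 ⇒ A = 1.
The right endpoint x = 7 is free, so the natural (transversality) condition is ∂L/∂y' |_{x=7} = 0, i.e. y'(7) = 0.
Compute y'(x) = A k sinh(k x) + B k cosh(k x), so
    y'(7) = A k sinh(k·7) + B k cosh(k·7) = 0
    ⇒ B = −A tanh(k·7) = − tanh(sqrt(6)·7).
Therefore the extremal is
    y(x) = cosh(sqrt(6) x) − tanh(sqrt(6)·7) sinh(sqrt(6) x).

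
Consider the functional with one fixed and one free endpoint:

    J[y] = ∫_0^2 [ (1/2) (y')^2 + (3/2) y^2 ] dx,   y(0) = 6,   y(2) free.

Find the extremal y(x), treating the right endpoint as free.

The Lagrangian L = (1/2) (y')^2 + (3/2) y^2 gives
    ∂L/∂y = 3 y,   ∂L/∂y' = y'.
Euler-Lagrange: y'' − 3 y = 0.
With k = sqrt(3), the general solution is
    y(x) = A cosh(sqrt(3) x) + B sinh(sqrt(3) x).
Fixed left endpoint y(0) = 6 ⇒ A = 6.
The right endpoint x = 2 is free, so the natural (transversality) condition is ∂L/∂y' |_{x=2} = 0, i.e. y'(2) = 0.
Compute y'(x) = A k sinh(k x) + B k cosh(k x), so
    y'(2) = A k sinh(k·2) + B k cosh(k·2) = 0
    ⇒ B = −A tanh(k·2) = − 6 tanh(sqrt(3)·2).
Therefore the extremal is
    y(x) = 6 cosh(sqrt(3) x) − 6 tanh(sqrt(3)·2) sinh(sqrt(3) x).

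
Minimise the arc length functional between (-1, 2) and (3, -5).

Arc-length functional: J[y] = ∫ sqrt(1 + (y')^2) dx.
Lagrangian L = sqrt(1 + (y')^2) has no explicit y dependence, so ∂L/∂y = 0 and the Euler-Lagrange equation gives
    d/dx( y' / sqrt(1 + (y')^2) ) = 0  ⇒  y' / sqrt(1 + (y')^2) = const.
Hence y' is constant, so y(x) is affine.
Fitting the endpoints (-1, 2) and (3, -5):
    slope m = ((-5) − 2) / (3 − (-1)) = -7/4,
    intercept c = 2 − m·(-1) = 1/4.
Extremal: y(x) = (-7/4) x + 1/4.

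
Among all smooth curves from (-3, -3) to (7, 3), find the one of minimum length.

Arc-length functional: J[y] = ∫ sqrt(1 + (y')^2) dx.
Lagrangian L = sqrt(1 + (y')^2) has no explicit y dependence, so ∂L/∂y = 0 and the Euler-Lagrange equation gives
    d/dx( y' / sqrt(1 + (y')^2) ) = 0  ⇒  y' / sqrt(1 + (y')^2) = const.
Hence y' is constant, so y(x) is affine.
Fitting the endpoints (-3, -3) and (7, 3):
    slope m = (3 − (-3)) / (7 − (-3)) = 3/5,
    intercept c = (-3) − m·(-3) = -6/5.
Extremal: y(x) = (3/5) x - 6/5.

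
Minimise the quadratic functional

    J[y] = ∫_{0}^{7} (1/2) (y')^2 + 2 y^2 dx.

The Lagrangian is L = (1/2) (y')^2 + 2 y^2.
Compute ∂L/∂y = 4y, ∂L/∂y' = y'.
The Euler-Lagrange equation d/dx(∂L/∂y') − ∂L/∂y = 0 reduces to
    y'' − 4 y = 0.
Its general solution is
    y(x) = A e^(2x) + B e^(−2x),
with A, B fixed by the endpoint conditions.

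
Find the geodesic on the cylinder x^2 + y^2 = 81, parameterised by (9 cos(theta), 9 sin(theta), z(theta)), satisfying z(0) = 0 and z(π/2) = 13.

Parameterise the cylinder of radius R = 9 as
    r(θ) = (9 cos θ, 9 sin θ, z(θ)).
The arc-length element is
    ds = sqrt(81 + (dz/dθ)^2) dθ,
so the Lagrangian is L = sqrt(81 + z'^2).
L depends on z' only, not on z or θ, so ∂L/∂z = 0 and
    ∂L/∂z' = z' / sqrt(81 + z'^2).
The Euler-Lagrange equation gives
    d/dθ( z' / sqrt(81 + z'^2) ) = 0,
so z' is constant. Integrating once:
    z(θ) = a θ + b,
a helix on the cylinder (a straight line when the cylinder is unrolled). The constants a, b are determined by the endpoint conditions.
With endpoint conditions z(0) = 0 and z(π/2) = 13: from z(0) = b we get b = 0, and a·π/2 + 0 = 13 gives a = 26/π, so
    z(θ) = (26/π) θ.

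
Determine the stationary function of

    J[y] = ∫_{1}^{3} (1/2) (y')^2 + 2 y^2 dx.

The Lagrangian is L = (1/2) (y')^2 + 2 y^2.
Compute ∂L/∂y = 4y, ∂L/∂y' = y'.
The Euler-Lagrange equation d/dx(∂L/∂y') − ∂L/∂y = 0 reduces to
    y'' − 4 y = 0.
Its general solution is
    y(x) = A e^(2x) + B e^(−2x),
with A, B fixed by the endpoint conditions.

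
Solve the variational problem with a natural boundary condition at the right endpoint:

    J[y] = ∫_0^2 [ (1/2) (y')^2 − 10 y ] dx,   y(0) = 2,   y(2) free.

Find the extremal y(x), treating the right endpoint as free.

The Lagrangian L = (1/2) (y')^2 − 10 y gives
    ∂L/∂y = −10,   ∂L/∂y' = y'.
Euler-Lagrange: d/dx(y') − (−10) = 0, i.e. y'' + 10 = 0, so
    y(x) = −(10/2) x^2 + C1 x + C2.
Fixed left endpoint y(0) = 2 ⇒ C2 = 2.
The right endpoint x = 2 is free, so the natural (transversality) condition is ∂L/∂y' |_{x=2} = 0, i.e. y'(2) = 0.
Compute y'(x) = −10 x + C1, so y'(2) = −20 + C1 = 0 ⇒ C1 = 20.
Therefore the extremal is
    y(x) = −5 x^2 + 20 x + 2.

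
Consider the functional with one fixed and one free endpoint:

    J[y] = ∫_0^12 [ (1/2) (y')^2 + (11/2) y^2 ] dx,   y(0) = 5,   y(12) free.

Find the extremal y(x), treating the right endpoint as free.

The Lagrangian L = (1/2) (y')^2 + (11/2) y^2 gives
    ∂L/∂y = 11 y,   ∂L/∂y' = y'.
Euler-Lagrange: y'' − 11 y = 0.
With k = sqrt(11), the general solution is
    y(x) = A cosh(sqrt(11) x) + B sinh(sqrt(11) x).
Fixed left endpoint y(0) = 5 ⇒ A = 5.
The right endpoint x = 12 is free, so the natural (transversality) condition is ∂L/∂y' |_{x=12} = 0, i.e. y'(12) = 0.
Compute y'(x) = A k sinh(k x) + B k cosh(k x), so
    y'(12) = A k sinh(k·12) + B k cosh(k·12) = 0
    ⇒ B = −A tanh(k·12) = − 5 tanh(sqrt(11)·12).
Therefore the extremal is
    y(x) = 5 cosh(sqrt(11) x) − 5 tanh(sqrt(11)·12) sinh(sqrt(11) x).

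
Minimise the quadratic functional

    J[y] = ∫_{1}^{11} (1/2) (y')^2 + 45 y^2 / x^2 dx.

The Lagrangian is L = (1/2) (y')^2 + 45 y^2 / x^2.
Compute ∂L/∂y = 90y/x^2, ∂L/∂y' = y'.
The Euler-Lagrange equation d/dx(∂L/∂y') − ∂L/∂y = 0 reduces to
    y'' − 90/x^2 · y = 0  (x > 0).
Its general solution is
    y(x) = A x^10 + B x^(-9),
with A, B fixed by the endpoint conditions.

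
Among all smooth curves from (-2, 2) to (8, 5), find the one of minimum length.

Arc-length functional: J[y] = ∫ sqrt(1 + (y')^2) dx.
Lagrangian L = sqrt(1 + (y')^2) has no explicit y dependence, so ∂L/∂y = 0 and the Euler-Lagrange equation gives
    d/dx( y' / sqrt(1 + (y')^2) ) = 0  ⇒  y' / sqrt(1 + (y')^2) = const.
Hence y' is constant, so y(x) is affine.
Fitting the endpoints (-2, 2) and (8, 5):
    slope m = (5 − 2) / (8 − (-2)) = 3/10,
    intercept c = 2 − m·(-2) = 13/5.
Extremal: y(x) = (3/10) x + 13/5.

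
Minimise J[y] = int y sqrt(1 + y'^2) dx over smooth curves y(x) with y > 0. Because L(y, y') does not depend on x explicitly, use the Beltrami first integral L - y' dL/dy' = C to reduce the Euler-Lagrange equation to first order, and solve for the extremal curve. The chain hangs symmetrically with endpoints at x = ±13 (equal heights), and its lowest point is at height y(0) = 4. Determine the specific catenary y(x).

The Lagrangian L(y, y') = y sqrt(1 + y'^2) has no explicit x dependence, so the Beltrami identity applies:
    L − y' ∂L/∂y' = C.
Compute ∂L/∂y' = y · y' / sqrt(1 + y'^2). Then
    L − y' ∂L/∂y'
    = y sqrt(1 + y'^2) − y · y'^2 / sqrt(1 + y'^2)
    = y (1 + y'^2 − y'^2) / sqrt(1 + y'^2)
    = y / sqrt(1 + y'^2) = C.
Squaring gives y^2 = C^2 (1 + y'^2), i.e.
    y'^2 = y^2 / C^2 − 1.
Separating variables,
    dy / sqrt(y^2 − C^2) = dx / C,
and integrating gives arccosh(y / C) = (x − a)/C, so
    y(x) = C cosh((x − a)/C),
the catenary. The constants C and a are fixed by the two endpoint conditions (and, for the hanging-chain problem, the length constraint selects C).
Now fit the given data. The endpoints x = ±13 are symmetric at equal height, so the catenary is even about its minimum: a = 0 and y(x) = C cosh(x/C). The lowest point is y(0) = C cosh(0) = C, and we are told y(0) = 4, so C = 4. Therefore
    y(x) = 4 cosh(x/4),
and at the endpoints
    y(±13) = 4 cosh(13/4).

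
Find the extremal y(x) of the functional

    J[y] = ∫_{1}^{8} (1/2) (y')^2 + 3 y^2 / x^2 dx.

The Lagrangian is L = (1/2) (y')^2 + 3 y^2 / x^2.
Compute ∂L/∂y = 6y/x^2, ∂L/∂y' = y'.
The Euler-Lagrange equation d/dx(∂L/∂y') − ∂L/∂y = 0 reduces to
    y'' − 6/x^2 · y = 0  (x > 0).
Its general solution is
    y(x) = A x^3 + B x^(-2),
with A, B fixed by the endpoint conditions.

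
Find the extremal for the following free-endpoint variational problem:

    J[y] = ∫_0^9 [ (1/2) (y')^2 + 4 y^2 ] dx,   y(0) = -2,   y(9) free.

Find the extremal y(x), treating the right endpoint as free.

The Lagrangian L = (1/2) (y')^2 + 4 y^2 gives
    ∂L/∂y = 8 y,   ∂L/∂y' = y'.
Euler-Lagrange: y'' − 8 y = 0.
With k = sqrt(8), the general solution is
    y(x) = A cosh(sqrt(8) x) + B sinh(sqrt(8) x).
Fixed left endpoint y(0) = -2 ⇒ A = -2.
The right endpoint x = 9 is free, so the natural (transversality) condition is ∂L/∂y' |_{x=9} = 0, i.e. y'(9) = 0.
Compute y'(x) = A k sinh(k x) + B k cosh(k x), so
    y'(9) = A k sinh(k·9) + B k cosh(k·9) = 0
    ⇒ B = −A tanh(k·9) = 2 tanh(sqrt(8)·9).
Therefore the extremal is
    y(x) = −2 cosh(sqrt(8) x) + 2 tanh(sqrt(8)·9) sinh(sqrt(8) x).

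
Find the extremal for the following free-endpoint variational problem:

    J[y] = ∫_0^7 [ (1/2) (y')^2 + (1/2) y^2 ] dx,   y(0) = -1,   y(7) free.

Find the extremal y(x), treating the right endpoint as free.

The Lagrangian L = (1/2) (y')^2 + (1/2) y^2 gives
    ∂L/∂y = 1 y,   ∂L/∂y' = y'.
Euler-Lagrange: y'' − y = 0.
With k = 1, the general solution is
    y(x) = A cosh(x) + B sinh(x).
Fixed left endpoint y(0) = -1 ⇒ A = -1.
The right endpoint x = 7 is free, so the natural (transversality) condition is ∂L/∂y' |_{x=7} = 0, i.e. y'(7) = 0.
Compute y'(x) = A k sinh(k x) + B k cosh(k x), so
    y'(7) = A k sinh(k·7) + B k cosh(k·7) = 0
    ⇒ B = −A tanh(k·7) = tanh(1·7).
Therefore the extremal is
    y(x) = −cosh(1 x) + tanh(1·7) sinh(1 x).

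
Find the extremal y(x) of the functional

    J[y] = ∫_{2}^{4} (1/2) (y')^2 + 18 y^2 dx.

The Lagrangian is L = (1/2) (y')^2 + 18 y^2.
Compute ∂L/∂y = 36y, ∂L/∂y' = y'.
The Euler-Lagrange equation d/dx(∂L/∂y') − ∂L/∂y = 0 reduces to
    y'' − 36 y = 0.
Its general solution is
    y(x) = A e^(6x) + B e^(−6x),
with A, B fixed by the endpoint conditions.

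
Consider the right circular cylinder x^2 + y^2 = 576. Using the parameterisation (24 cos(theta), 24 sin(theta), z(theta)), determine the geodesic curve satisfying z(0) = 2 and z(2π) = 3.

Parameterise the cylinder of radius R = 24 as
    r(θ) = (24 cos θ, 24 sin θ, z(θ)).
The arc-length element is
    ds = sqrt(576 + (dz/dθ)^2) dθ,
so the Lagrangian is L = sqrt(576 + z'^2).
L depends on z' only, not on z or θ, so ∂L/∂z = 0 and
    ∂L/∂z' = z' / sqrt(576 + z'^2).
The Euler-Lagrange equation gives
    d/dθ( z' / sqrt(576 + z'^2) ) = 0,
so z' is constant. Integrating once:
    z(θ) = a θ + b,
a helix on the cylinder (a straight line when the cylinder is unrolled). The constants a, b are determined by the endpoint conditions.
With endpoint conditions z(0) = 2 and z(2π) = 3: from z(0) = b we get b = 2, and a·2π + 2 = 3 gives a = 1/(2π), so
    z(θ) = (1/(2π)) θ + 2.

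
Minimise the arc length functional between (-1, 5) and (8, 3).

Arc-length functional: J[y] = ∫ sqrt(1 + (y')^2) dx.
Lagrangian L = sqrt(1 + (y')^2) has no explicit y dependence, so ∂L/∂y = 0 and the Euler-Lagrange equation gives
    d/dx( y' / sqrt(1 + (y')^2) ) = 0  ⇒  y' / sqrt(1 + (y')^2) = const.
Hence y' is constant, so y(x) is affine.
Fitting the endpoints (-1, 5) and (8, 3):
    slope m = (3 − 5) / (8 − (-1)) = -2/9,
    intercept c = 5 − m·(-1) = 43/9.
Extremal: y(x) = (-2/9) x + 43/9.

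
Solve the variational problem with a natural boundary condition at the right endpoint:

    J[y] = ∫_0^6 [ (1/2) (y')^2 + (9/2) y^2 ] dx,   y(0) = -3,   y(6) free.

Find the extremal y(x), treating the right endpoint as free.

The Lagrangian L = (1/2) (y')^2 + (9/2) y^2 gives
    ∂L/∂y = 9 y,   ∂L/∂y' = y'.
Euler-Lagrange: y'' − 9 y = 0.
With k = 3, the general solution is
    y(x) = A cosh(3 x) + B sinh(3 x).
Fixed left endpoint y(0) = -3 ⇒ A = -3.
The right endpoint x = 6 is free, so the natural (transversality) condition is ∂L/∂y' |_{x=6} = 0, i.e. y'(6) = 0.
Compute y'(x) = A k sinh(k x) + B k cosh(k x), so
    y'(6) = A k sinh(k·6) + B k cosh(k·6) = 0
    ⇒ B = −A tanh(k·6) = 3 tanh(3·6).
Therefore the extremal is
    y(x) = −3 cosh(3 x) + 3 tanh(3·6) sinh(3 x).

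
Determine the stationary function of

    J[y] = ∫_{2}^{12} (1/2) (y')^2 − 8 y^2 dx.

The Lagrangian is L = (1/2) (y')^2 − 8 y^2.
Compute ∂L/∂y = -16y, ∂L/∂y' = y'.
The Euler-Lagrange equation d/dx(∂L/∂y') − ∂L/∂y = 0 reduces to
    y'' + 16 y = 0.
Its general solution is
    y(x) = A sin(4x) + B cos(4x),
with A, B fixed by the endpoint conditions.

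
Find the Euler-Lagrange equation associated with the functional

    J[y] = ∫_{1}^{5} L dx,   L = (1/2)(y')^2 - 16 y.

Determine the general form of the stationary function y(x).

The Lagrangian is L = (1/2)(y')^2 - 16 y.
∂L/∂y = -16.
∂L/∂y' = y'.
The Euler-Lagrange equation d/dx(∂L/∂y') − ∂L/∂y = 0 becomes:
    y'' + 16 = 0
General solution: y(x) = -8 x^2 + A x + B, where A and B are arbitrary constants fixed by the endpoint conditions.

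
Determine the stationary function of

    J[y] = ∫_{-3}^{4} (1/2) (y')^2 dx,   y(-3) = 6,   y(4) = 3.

The Lagrangian is L = (1/2) (y')^2.
Compute ∂L/∂y = 0, ∂L/∂y' = y'.
The Euler-Lagrange equation d/dx(∂L/∂y') − ∂L/∂y = 0 reduces to
    y'' = 0.
Its general solution is
    y(x) = A x + B,
with A, B fixed by the endpoint conditions.
Applying the endpoint conditions y(-3) = 6 and y(4) = 3: solve A·-3 + B = 6 and A·4 + B = 3. Subtracting gives A(4 − -3) = 3 − 6, so A = -3/7, and B = 6 − A·-3 = 33/7. Therefore
    y(x) = (-3/7) x + 33/7.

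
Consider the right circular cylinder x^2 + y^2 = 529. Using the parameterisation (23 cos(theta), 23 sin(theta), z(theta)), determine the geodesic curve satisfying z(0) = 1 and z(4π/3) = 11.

Parameterise the cylinder of radius R = 23 as
    r(θ) = (23 cos θ, 23 sin θ, z(θ)).
The arc-length element is
    ds = sqrt(529 + (dz/dθ)^2) dθ,
so the Lagrangian is L = sqrt(529 + z'^2).
L depends on z' only, not on z or θ, so ∂L/∂z = 0 and
    ∂L/∂z' = z' / sqrt(529 + z'^2).
The Euler-Lagrange equation gives
    d/dθ( z' / sqrt(529 + z'^2) ) = 0,
so z' is constant. Integrating once:
    z(θ) = a θ + b,
a helix on the cylinder (a straight line when the cylinder is unrolled). The constants a, b are determined by the endpoint conditions.
With endpoint conditions z(0) = 1 and z(4π/3) = 11: from z(0) = b we get b = 1, and a·4π/3 + 1 = 11 gives a = 15/(2π), so
    z(θ) = (15/(2π)) θ + 1.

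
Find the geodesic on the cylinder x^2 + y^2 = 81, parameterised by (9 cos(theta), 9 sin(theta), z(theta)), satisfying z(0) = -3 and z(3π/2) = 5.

Parameterise the cylinder of radius R = 9 as
    r(θ) = (9 cos θ, 9 sin θ, z(θ)).
The arc-length element is
    ds = sqrt(81 + (dz/dθ)^2) dθ,
so the Lagrangian is L = sqrt(81 + z'^2).
L depends on z' only, not on z or θ, so ∂L/∂z = 0 and
    ∂L/∂z' = z' / sqrt(81 + z'^2).
The Euler-Lagrange equation gives
    d/dθ( z' / sqrt(81 + z'^2) ) = 0,
so z' is constant. Integrating once:
    z(θ) = a θ + b,
a helix on the cylinder (a straight line when the cylinder is unrolled). The constants a, b are determined by the endpoint conditions.
With endpoint conditions z(0) = -3 and z(3π/2) = 5: from z(0) = b we get b = -3, and a·3π/2 + -3 = 5 gives a = 16/(3π), so
    z(θ) = (16/(3π)) θ − 3.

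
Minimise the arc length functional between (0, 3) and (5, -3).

Arc-length functional: J[y] = ∫ sqrt(1 + (y')^2) dx.
Lagrangian L = sqrt(1 + (y')^2) has no explicit y dependence, so ∂L/∂y = 0 and the Euler-Lagrange equation gives
    d/dx( y' / sqrt(1 + (y')^2) ) = 0  ⇒  y' / sqrt(1 + (y')^2) = const.
Hence y' is constant, so y(x) is affine.
Fitting the endpoints (0, 3) and (5, -3):
    slope m = ((-3) − 3) / (5 − 0) = -6/5,
    intercept c = 3 − m·0 = 3.
Extremal: y(x) = (-6/5) x + 3.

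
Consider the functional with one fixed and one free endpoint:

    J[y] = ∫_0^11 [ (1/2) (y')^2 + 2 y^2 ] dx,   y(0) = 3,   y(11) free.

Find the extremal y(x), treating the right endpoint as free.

The Lagrangian L = (1/2) (y')^2 + 2 y^2 gives
    ∂L/∂y = 4 y,   ∂L/∂y' = y'.
Euler-Lagrange: y'' − 4 y = 0.
With k = 2, the general solution is
    y(x) = A cosh(2 x) + B sinh(2 x).
Fixed left endpoint y(0) = 3 ⇒ A = 3.
The right endpoint x = 11 is free, so the natural (transversality) condition is ∂L/∂y' |_{x=11} = 0, i.e. y'(11) = 0.
Compute y'(x) = A k sinh(k x) + B k cosh(k x), so
    y'(11) = A k sinh(k·11) + B k cosh(k·11) = 0
    ⇒ B = −A tanh(k·11) = − 3 tanh(2·11).
Therefore the extremal is
    y(x) = 3 cosh(2 x) − 3 tanh(2·11) sinh(2 x).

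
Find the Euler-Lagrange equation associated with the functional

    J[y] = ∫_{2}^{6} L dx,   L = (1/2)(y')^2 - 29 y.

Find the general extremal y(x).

The Lagrangian is L = (1/2)(y')^2 - 29 y.
∂L/∂y = -29.
∂L/∂y' = y'.
The Euler-Lagrange equation d/dx(∂L/∂y') − ∂L/∂y = 0 becomes:
    y'' + 29 = 0
General solution: y(x) = -(29/2) x^2 + A x + B, where A and B are arbitrary constants fixed by the endpoint conditions.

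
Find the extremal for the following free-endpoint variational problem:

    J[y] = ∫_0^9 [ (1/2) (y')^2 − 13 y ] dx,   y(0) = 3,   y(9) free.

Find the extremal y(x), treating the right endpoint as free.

The Lagrangian L = (1/2) (y')^2 − 13 y gives
    ∂L/∂y = −13,   ∂L/∂y' = y'.
Euler-Lagrange: d/dx(y') − (−13) = 0, i.e. y'' + 13 = 0, so
    y(x) = −(13/2) x^2 + C1 x + C2.
Fixed left endpoint y(0) = 3 ⇒ C2 = 3.
The right endpoint x = 9 is free, so the natural (transversality) condition is ∂L/∂y' |_{x=9} = 0, i.e. y'(9) = 0.
Compute y'(x) = −13 x + C1, so y'(9) = −117 + C1 = 0 ⇒ C1 = 117.
Therefore the extremal is
    y(x) = −(13/2) x^2 + 117 x + 3.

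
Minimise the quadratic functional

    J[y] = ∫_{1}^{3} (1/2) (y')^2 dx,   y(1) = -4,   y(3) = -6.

The Lagrangian is L = (1/2) (y')^2.
Compute ∂L/∂y = 0, ∂L/∂y' = y'.
The Euler-Lagrange equation d/dx(∂L/∂y') − ∂L/∂y = 0 reduces to
    y'' = 0.
Its general solution is
    y(x) = A x + B,
with A, B fixed by the endpoint conditions.
Applying the endpoint conditions y(1) = -4 and y(3) = -6: solve A·1 + B = -4 and A·3 + B = -6. Subtracting gives A(3 − 1) = -6 − -4, so A = -1, and B = -4 − A·1 = -3. Therefore
    y(x) = -x - 3.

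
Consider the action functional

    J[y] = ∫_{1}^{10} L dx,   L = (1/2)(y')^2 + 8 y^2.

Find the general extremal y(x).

The Lagrangian is L = (1/2)(y')^2 + 8 y^2.
∂L/∂y = 16y.
∂L/∂y' = y'.
The Euler-Lagrange equation d/dx(∂L/∂y') − ∂L/∂y = 0 becomes:
    y'' - 16 y = 0
General solution: y(x) = A e^(4x) + B e^(-4x), where A and B are arbitrary constants fixed by the endpoint conditions.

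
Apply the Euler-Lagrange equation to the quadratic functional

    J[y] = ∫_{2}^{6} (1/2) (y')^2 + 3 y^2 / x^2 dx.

The Lagrangian is L = (1/2) (y')^2 + 3 y^2 / x^2.
Compute ∂L/∂y = 6y/x^2, ∂L/∂y' = y'.
The Euler-Lagrange equation d/dx(∂L/∂y') − ∂L/∂y = 0 reduces to
    y'' − 6/x^2 · y = 0  (x > 0).
Its general solution is
    y(x) = A x^3 + B x^(-2),
with A, B fixed by the endpoint conditions.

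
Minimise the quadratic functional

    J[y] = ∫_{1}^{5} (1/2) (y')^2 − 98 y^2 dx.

The Lagrangian is L = (1/2) (y')^2 − 98 y^2.
Compute ∂L/∂y = -196y, ∂L/∂y' = y'.
The Euler-Lagrange equation d/dx(∂L/∂y') − ∂L/∂y = 0 reduces to
    y'' + 196 y = 0.
Its general solution is
    y(x) = A sin(14x) + B cos(14x),
with A, B fixed by the endpoint conditions.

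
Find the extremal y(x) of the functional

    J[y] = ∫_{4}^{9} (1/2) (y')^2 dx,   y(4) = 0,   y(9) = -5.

The Lagrangian is L = (1/2) (y')^2.
Compute ∂L/∂y = 0, ∂L/∂y' = y'.
The Euler-Lagrange equation d/dx(∂L/∂y') − ∂L/∂y = 0 reduces to
    y'' = 0.
Its general solution is
    y(x) = A x + B,
with A, B fixed by the endpoint conditions.
Applying the endpoint conditions y(4) = 0 and y(9) = -5: solve A·4 + B = 0 and A·9 + B = -5. Subtracting gives A(9 − 4) = -5 − 0, so A = -1, and B = 0 − A·4 = 4. Therefore
    y(x) = -x + 4.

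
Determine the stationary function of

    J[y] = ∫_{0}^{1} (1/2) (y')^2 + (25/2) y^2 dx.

The Lagrangian is L = (1/2) (y')^2 + (25/2) y^2.
Compute ∂L/∂y = 25y, ∂L/∂y' = y'.
The Euler-Lagrange equation d/dx(∂L/∂y') − ∂L/∂y = 0 reduces to
    y'' − 25 y = 0.
Its general solution is
    y(x) = A e^(5x) + B e^(−5x),
with A, B fixed by the endpoint conditions.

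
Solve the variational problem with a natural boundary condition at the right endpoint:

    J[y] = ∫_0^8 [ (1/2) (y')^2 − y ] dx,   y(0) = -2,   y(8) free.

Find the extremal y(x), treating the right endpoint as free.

The Lagrangian L = (1/2) (y')^2 − y gives
    ∂L/∂y = −1,   ∂L/∂y' = y'.
Euler-Lagrange: d/dx(y') − (−1) = 0, i.e. y'' + 1 = 0, so
    y(x) = −(1/2) x^2 + C1 x + C2.
Fixed left endpoint y(0) = -2 ⇒ C2 = -2.
The right endpoint x = 8 is free, so the natural (transversality) condition is ∂L/∂y' |_{x=8} = 0, i.e. y'(8) = 0.
Compute y'(x) = −1 x + C1, so y'(8) = −8 + C1 = 0 ⇒ C1 = 8.
Therefore the extremal is
    y(x) = −x^2/2 + 8 x − 2.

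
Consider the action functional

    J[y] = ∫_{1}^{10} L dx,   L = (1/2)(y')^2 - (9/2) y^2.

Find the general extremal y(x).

The Lagrangian is L = (1/2)(y')^2 - (9/2) y^2.
∂L/∂y = -9y.
∂L/∂y' = y'.
The Euler-Lagrange equation d/dx(∂L/∂y') − ∂L/∂y = 0 becomes:
    y'' + 9 y = 0
General solution: y(x) = A sin(3x) + B cos(3x), where A and B are arbitrary constants fixed by the endpoint conditions.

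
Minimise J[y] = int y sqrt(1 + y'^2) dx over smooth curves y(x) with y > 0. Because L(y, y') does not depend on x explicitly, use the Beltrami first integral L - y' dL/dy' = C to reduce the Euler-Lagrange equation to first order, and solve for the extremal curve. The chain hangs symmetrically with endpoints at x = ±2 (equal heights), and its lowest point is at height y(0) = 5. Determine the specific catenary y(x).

The Lagrangian L(y, y') = y sqrt(1 + y'^2) has no explicit x dependence, so the Beltrami identity applies:
    L − y' ∂L/∂y' = C.
Compute ∂L/∂y' = y · y' / sqrt(1 + y'^2). Then
    L − y' ∂L/∂y'
    = y sqrt(1 + y'^2) − y · y'^2 / sqrt(1 + y'^2)
    = y (1 + y'^2 − y'^2) / sqrt(1 + y'^2)
    = y / sqrt(1 + y'^2) = C.
Squaring gives y^2 = C^2 (1 + y'^2), i.e.
    y'^2 = y^2 / C^2 − 1.
Separating variables,
    dy / sqrt(y^2 − C^2) = dx / C,
and integrating gives arccosh(y / C) = (x − a)/C, so
    y(x) = C cosh((x − a)/C),
the catenary. The constants C and a are fixed by the two endpoint conditions (and, for the hanging-chain problem, the length constraint selects C).
Now fit the given data. The endpoints x = ±2 are symmetric at equal height, so the catenary is even about its minimum: a = 0 and y(x) = C cosh(x/C). The lowest point is y(0) = C cosh(0) = C, and we are told y(0) = 5, so C = 5. Therefore
    y(x) = 5 cosh(x/5),
and at the endpoints
    y(±2) = 5 cosh(2/5).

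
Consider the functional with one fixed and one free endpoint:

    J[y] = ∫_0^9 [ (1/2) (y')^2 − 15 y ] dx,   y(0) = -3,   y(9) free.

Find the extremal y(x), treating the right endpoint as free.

The Lagrangian L = (1/2) (y')^2 − 15 y gives
    ∂L/∂y = −15,   ∂L/∂y' = y'.
Euler-Lagrange: d/dx(y') − (−15) = 0, i.e. y'' + 15 = 0, so
    y(x) = −(15/2) x^2 + C1 x + C2.
Fixed left endpoint y(0) = -3 ⇒ C2 = -3.
The right endpoint x = 9 is free, so the natural (transversality) condition is ∂L/∂y' |_{x=9} = 0, i.e. y'(9) = 0.
Compute y'(x) = −15 x + C1, so y'(9) = −135 + C1 = 0 ⇒ C1 = 135.
Therefore the extremal is
    y(x) = −(15/2) x^2 + 135 x − 3.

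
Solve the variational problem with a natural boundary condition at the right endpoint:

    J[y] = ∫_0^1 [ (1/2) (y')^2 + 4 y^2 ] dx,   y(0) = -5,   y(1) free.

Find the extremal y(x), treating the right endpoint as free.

The Lagrangian L = (1/2) (y')^2 + 4 y^2 gives
    ∂L/∂y = 8 y,   ∂L/∂y' = y'.
Euler-Lagrange: y'' − 8 y = 0.
With k = sqrt(8), the general solution is
    y(x) = A cosh(sqrt(8) x) + B sinh(sqrt(8) x).
Fixed left endpoint y(0) = -5 ⇒ A = -5.
The right endpoint x = 1 is free, so the natural (transversality) condition is ∂L/∂y' |_{x=1} = 0, i.e. y'(1) = 0.
Compute y'(x) = A k sinh(k x) + B k cosh(k x), so
    y'(1) = A k sinh(k·1) + B k cosh(k·1) = 0
    ⇒ B = −A tanh(k·1) = 5 tanh(sqrt(8)·1).
Therefore the extremal is
    y(x) = −5 cosh(sqrt(8) x) + 5 tanh(sqrt(8)·1) sinh(sqrt(8) x).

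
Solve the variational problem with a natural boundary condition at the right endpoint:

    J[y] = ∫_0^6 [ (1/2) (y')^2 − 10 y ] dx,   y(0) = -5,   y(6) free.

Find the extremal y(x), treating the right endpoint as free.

The Lagrangian L = (1/2) (y')^2 − 10 y gives
    ∂L/∂y = −10,   ∂L/∂y' = y'.
Euler-Lagrange: d/dx(y') − (−10) = 0, i.e. y'' + 10 = 0, so
    y(x) = −(10/2) x^2 + C1 x + C2.
Fixed left endpoint y(0) = -5 ⇒ C2 = -5.
The right endpoint x = 6 is free, so the natural (transversality) condition is ∂L/∂y' |_{x=6} = 0, i.e. y'(6) = 0.
Compute y'(x) = −10 x + C1, so y'(6) = −60 + C1 = 0 ⇒ C1 = 60.
Therefore the extremal is
    y(x) = −5 x^2 + 60 x − 5.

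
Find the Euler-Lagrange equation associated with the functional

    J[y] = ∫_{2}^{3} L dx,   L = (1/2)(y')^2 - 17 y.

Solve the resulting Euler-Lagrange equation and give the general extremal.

The Lagrangian is L = (1/2)(y')^2 - 17 y.
∂L/∂y = -17.
∂L/∂y' = y'.
The Euler-Lagrange equation d/dx(∂L/∂y') − ∂L/∂y = 0 becomes:
    y'' + 17 = 0
General solution: y(x) = -(17/2) x^2 + A x + B, where A and B are arbitrary constants fixed by the endpoint conditions.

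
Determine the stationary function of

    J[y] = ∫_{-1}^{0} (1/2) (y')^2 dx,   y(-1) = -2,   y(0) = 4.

The Lagrangian is L = (1/2) (y')^2.
Compute ∂L/∂y = 0, ∂L/∂y' = y'.
The Euler-Lagrange equation d/dx(∂L/∂y') − ∂L/∂y = 0 reduces to
    y'' = 0.
Its general solution is
    y(x) = A x + B,
with A, B fixed by the endpoint conditions.
Applying the endpoint conditions y(-1) = -2 and y(0) = 4: solve A·-1 + B = -2 and A·0 + B = 4. Subtracting gives A(0 − -1) = 4 − -2, so A = 6, and B = -2 − A·-1 = 4. Therefore
    y(x) = 6 x + 4.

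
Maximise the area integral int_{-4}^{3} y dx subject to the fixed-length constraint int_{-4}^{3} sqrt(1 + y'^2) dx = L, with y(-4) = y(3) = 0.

Set up the augmented Lagrangian using a multiplier λ for the length constraint:
    F(y, y') = y − λ sqrt(1 + y'^2).
F has no explicit x dependence, so the Beltrami identity yields a first integral
    F − y' ∂F/∂y' = C.
Compute ∂F/∂y' = −λ y' / sqrt(1 + y'^2). Then
    y − λ sqrt(1 + y'^2) + λ y'^2 / sqrt(1 + y'^2) = C
    ⇒  y − λ / sqrt(1 + y'^2) = C.
Solving for y' and integrating gives
    (x − a)^2 + (y − b)^2 = λ^2,
a circular arc of radius λ. The constants a, b are determined by the endpoint conditions y(-4) = y(3) = 0, and λ is fixed implicitly by the length constraint
    ∫_{-4}^{3} sqrt(1 + y'^2) dx = L.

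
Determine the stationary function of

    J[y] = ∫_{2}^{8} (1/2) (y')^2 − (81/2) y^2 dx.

The Lagrangian is L = (1/2) (y')^2 − (81/2) y^2.
Compute ∂L/∂y = -81y, ∂L/∂y' = y'.
The Euler-Lagrange equation d/dx(∂L/∂y') − ∂L/∂y = 0 reduces to
    y'' + 81 y = 0.
Its general solution is
    y(x) = A sin(9x) + B cos(9x),
with A, B fixed by the endpoint conditions.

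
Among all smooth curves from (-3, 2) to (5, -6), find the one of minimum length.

Arc-length functional: J[y] = ∫ sqrt(1 + (y')^2) dx.
Lagrangian L = sqrt(1 + (y')^2) has no explicit y dependence, so ∂L/∂y = 0 and the Euler-Lagrange equation gives
    d/dx( y' / sqrt(1 + (y')^2) ) = 0  ⇒  y' / sqrt(1 + (y')^2) = const.
Hence y' is constant, so y(x) is affine.
Fitting the endpoints (-3, 2) and (5, -6):
    slope m = ((-6) − 2) / (5 − (-3)) = -1,
    intercept c = 2 − m·(-3) = -1.
Extremal: y(x) = -x - 1.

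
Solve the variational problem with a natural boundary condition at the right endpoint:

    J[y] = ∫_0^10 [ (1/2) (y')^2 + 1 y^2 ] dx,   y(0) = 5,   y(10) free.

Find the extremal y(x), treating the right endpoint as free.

The Lagrangian L = (1/2) (y')^2 + 1 y^2 gives
    ∂L/∂y = 2 y,   ∂L/∂y' = y'.
Euler-Lagrange: y'' − 2 y = 0.
With k = sqrt(2), the general solution is
    y(x) = A cosh(sqrt(2) x) + B sinh(sqrt(2) x).
Fixed left endpoint y(0) = 5 ⇒ A = 5.
The right endpoint x = 10 is free, so the natural (transversality) condition is ∂L/∂y' |_{x=10} = 0, i.e. y'(10) = 0.
Compute y'(x) = A k sinh(k x) + B k cosh(k x), so
    y'(10) = A k sinh(k·10) + B k cosh(k·10) = 0
    ⇒ B = −A tanh(k·10) = − 5 tanh(sqrt(2)·10).
Therefore the extremal is
    y(x) = 5 cosh(sqrt(2) x) − 5 tanh(sqrt(2)·10) sinh(sqrt(2) x).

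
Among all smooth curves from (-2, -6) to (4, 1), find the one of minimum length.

Arc-length functional: J[y] = ∫ sqrt(1 + (y')^2) dx.
Lagrangian L = sqrt(1 + (y')^2) has no explicit y dependence, so ∂L/∂y = 0 and the Euler-Lagrange equation gives
    d/dx( y' / sqrt(1 + (y')^2) ) = 0  ⇒  y' / sqrt(1 + (y')^2) = const.
Hence y' is constant, so y(x) is affine.
Fitting the endpoints (-2, -6) and (4, 1):
    slope m = (1 − (-6)) / (4 − (-2)) = 7/6,
    intercept c = (-6) − m·(-2) = -11/3.
Extremal: y(x) = (7/6) x - 11/3.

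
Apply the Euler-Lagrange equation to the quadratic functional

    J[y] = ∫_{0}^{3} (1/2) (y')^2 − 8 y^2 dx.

The Lagrangian is L = (1/2) (y')^2 − 8 y^2.
Compute ∂L/∂y = -16y, ∂L/∂y' = y'.
The Euler-Lagrange equation d/dx(∂L/∂y') − ∂L/∂y = 0 reduces to
    y'' + 16 y = 0.
Its general solution is
    y(x) = A sin(4x) + B cos(4x),
with A, B fixed by the endpoint conditions.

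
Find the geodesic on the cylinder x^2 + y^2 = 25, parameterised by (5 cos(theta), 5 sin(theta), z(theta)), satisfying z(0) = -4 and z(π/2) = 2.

Parameterise the cylinder of radius R = 5 as
    r(θ) = (5 cos θ, 5 sin θ, z(θ)).
The arc-length element is
    ds = sqrt(25 + (dz/dθ)^2) dθ,
so the Lagrangian is L = sqrt(25 + z'^2).
L depends on z' only, not on z or θ, so ∂L/∂z = 0 and
    ∂L/∂z' = z' / sqrt(25 + z'^2).
The Euler-Lagrange equation gives
    d/dθ( z' / sqrt(25 + z'^2) ) = 0,
so z' is constant. Integrating once:
    z(θ) = a θ + b,
a helix on the cylinder (a straight line when the cylinder is unrolled). The constants a, b are determined by the endpoint conditions.
With endpoint conditions z(0) = -4 and z(π/2) = 2: from z(0) = b we get b = -4, and a·π/2 + -4 = 2 gives a = 12/π, so
    z(θ) = (12/π) θ − 4.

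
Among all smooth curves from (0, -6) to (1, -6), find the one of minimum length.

Arc-length functional: J[y] = ∫ sqrt(1 + (y')^2) dx.
Lagrangian L = sqrt(1 + (y')^2) has no explicit y dependence, so ∂L/∂y = 0 and the Euler-Lagrange equation gives
    d/dx( y' / sqrt(1 + (y')^2) ) = 0  ⇒  y' / sqrt(1 + (y')^2) = const.
Hence y' is constant, so y(x) is affine.
Fitting the endpoints (0, -6) and (1, -6):
    slope m = ((-6) − (-6)) / (1 − 0) = 0,
    intercept c = (-6) − m·0 = -6.
Extremal: y(x) = -6.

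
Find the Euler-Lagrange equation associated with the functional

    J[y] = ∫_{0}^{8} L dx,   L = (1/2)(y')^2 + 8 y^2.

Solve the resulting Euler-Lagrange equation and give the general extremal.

The Lagrangian is L = (1/2)(y')^2 + 8 y^2.
∂L/∂y = 16y.
∂L/∂y' = y'.
The Euler-Lagrange equation d/dx(∂L/∂y') − ∂L/∂y = 0 becomes:
    y'' - 16 y = 0
General solution: y(x) = A e^(4x) + B e^(-4x), where A and B are arbitrary constants fixed by the endpoint conditions.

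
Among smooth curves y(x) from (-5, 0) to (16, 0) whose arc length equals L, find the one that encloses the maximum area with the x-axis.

Set up the augmented Lagrangian using a multiplier λ for the length constraint:
    F(y, y') = y − λ sqrt(1 + y'^2).
F has no explicit x dependence, so the Beltrami identity yields a first integral
    F − y' ∂F/∂y' = C.
Compute ∂F/∂y' = −λ y' / sqrt(1 + y'^2). Then
    y − λ sqrt(1 + y'^2) + λ y'^2 / sqrt(1 + y'^2) = C
    ⇒  y − λ / sqrt(1 + y'^2) = C.
Solving for y' and integrating gives
    (x − a)^2 + (y − b)^2 = λ^2,
a circular arc of radius λ. The constants a, b are determined by the endpoint conditions y(-5) = y(16) = 0, and λ is fixed implicitly by the length constraint
    ∫_{-5}^{16} sqrt(1 + y'^2) dx = L.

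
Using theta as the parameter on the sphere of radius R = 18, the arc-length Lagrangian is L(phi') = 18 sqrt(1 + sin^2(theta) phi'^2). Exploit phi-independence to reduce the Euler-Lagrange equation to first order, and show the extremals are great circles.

On the sphere of radius R = 18 with spherical coordinates (θ, φ), the induced metric is
    ds^2 = 324(dθ^2 + sin^2(θ) dφ^2).
Parameterise by θ; the arc-length functional is
    J[φ] = ∫ 18 sqrt(1 + sin^2(θ) (dφ/dθ)^2) dθ,
so L = 18 sqrt(1 + sin^2(θ) φ'^2). Compute
    ∂L/∂φ = 0  (L has no explicit φ dependence),
    ∂L/∂φ' = 18 sin^2(θ) φ' / sqrt(1 + sin^2(θ) φ'^2).
Since ∂L/∂φ = 0, the Euler-Lagrange equation
    d/dθ(∂L/∂φ') − ∂L/∂φ = 0
reduces to d/dθ(∂L/∂φ') = 0, i.e. the momentum conjugate to φ is conserved:
    18 sin^2(θ) φ' / sqrt(1 + sin^2(θ) φ'^2) = C.
The overall factor of 18 is constant, so dividing through gives Clairaut's relation sin^2(θ) φ' / sqrt(1 + sin^2(θ) φ'^2) = C' (with C' = C/18). Solving for φ' and integrating gives the great-circle family
    cot(θ) = A cos(φ − φ_0),
i.e. the intersection of the sphere with a plane through the origin. The two constants A and φ_0 (equivalently C and one phase) are fixed by the two endpoint conditions.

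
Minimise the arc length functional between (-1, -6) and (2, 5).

Arc-length functional: J[y] = ∫ sqrt(1 + (y')^2) dx.
Lagrangian L = sqrt(1 + (y')^2) has no explicit y dependence, so ∂L/∂y = 0 and the Euler-Lagrange equation gives
    d/dx( y' / sqrt(1 + (y')^2) ) = 0  ⇒  y' / sqrt(1 + (y')^2) = const.
Hence y' is constant, so y(x) is affine.
Fitting the endpoints (-1, -6) and (2, 5):
    slope m = (5 − (-6)) / (2 − (-1)) = 11/3,
    intercept c = (-6) − m·(-1) = -7/3.
Extremal: y(x) = (11/3) x - 7/3.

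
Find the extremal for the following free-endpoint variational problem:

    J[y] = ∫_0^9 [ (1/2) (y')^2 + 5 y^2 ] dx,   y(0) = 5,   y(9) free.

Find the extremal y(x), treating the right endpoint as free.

The Lagrangian L = (1/2) (y')^2 + 5 y^2 gives
    ∂L/∂y = 10 y,   ∂L/∂y' = y'.
Euler-Lagrange: y'' − 10 y = 0.
With k = sqrt(10), the general solution is
    y(x) = A cosh(sqrt(10) x) + B sinh(sqrt(10) x).
Fixed left endpoint y(0) = 5 ⇒ A = 5.
The right endpoint x = 9 is free, so the natural (transversality) condition is ∂L/∂y' |_{x=9} = 0, i.e. y'(9) = 0.
Compute y'(x) = A k sinh(k x) + B k cosh(k x), so
    y'(9) = A k sinh(k·9) + B k cosh(k·9) = 0
    ⇒ B = −A tanh(k·9) = − 5 tanh(sqrt(10)·9).
Therefore the extremal is
    y(x) = 5 cosh(sqrt(10) x) − 5 tanh(sqrt(10)·9) sinh(sqrt(10) x).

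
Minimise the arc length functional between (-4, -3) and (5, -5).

Arc-length functional: J[y] = ∫ sqrt(1 + (y')^2) dx.
Lagrangian L = sqrt(1 + (y')^2) has no explicit y dependence, so ∂L/∂y = 0 and the Euler-Lagrange equation gives
    d/dx( y' / sqrt(1 + (y')^2) ) = 0  ⇒  y' / sqrt(1 + (y')^2) = const.
Hence y' is constant, so y(x) is affine.
Fitting the endpoints (-4, -3) and (5, -5):
    slope m = ((-5) − (-3)) / (5 − (-4)) = -2/9,
    intercept c = (-3) − m·(-4) = -35/9.
Extremal: y(x) = (-2/9) x - 35/9.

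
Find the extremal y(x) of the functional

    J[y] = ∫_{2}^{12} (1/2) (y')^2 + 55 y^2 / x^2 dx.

The Lagrangian is L = (1/2) (y')^2 + 55 y^2 / x^2.
Compute ∂L/∂y = 110y/x^2, ∂L/∂y' = y'.
The Euler-Lagrange equation d/dx(∂L/∂y') − ∂L/∂y = 0 reduces to
    y'' − 110/x^2 · y = 0  (x > 0).
Its general solution is
    y(x) = A x^11 + B x^(-10),
with A, B fixed by the endpoint conditions.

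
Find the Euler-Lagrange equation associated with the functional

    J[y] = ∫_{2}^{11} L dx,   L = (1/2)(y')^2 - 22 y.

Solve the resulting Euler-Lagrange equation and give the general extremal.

The Lagrangian is L = (1/2)(y')^2 - 22 y.
∂L/∂y = -22.
∂L/∂y' = y'.
The Euler-Lagrange equation d/dx(∂L/∂y') − ∂L/∂y = 0 becomes:
    y'' + 22 = 0
General solution: y(x) = -11 x^2 + A x + B, where A and B are arbitrary constants fixed by the endpoint conditions.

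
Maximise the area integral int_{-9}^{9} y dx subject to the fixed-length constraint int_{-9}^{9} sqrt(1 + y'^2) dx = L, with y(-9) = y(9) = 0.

Set up the augmented Lagrangian using a multiplier λ for the length constraint:
    F(y, y') = y − λ sqrt(1 + y'^2).
F has no explicit x dependence, so the Beltrami identity yields a first integral
    F − y' ∂F/∂y' = C.
Compute ∂F/∂y' = −λ y' / sqrt(1 + y'^2). Then
    y − λ sqrt(1 + y'^2) + λ y'^2 / sqrt(1 + y'^2) = C
    ⇒  y − λ / sqrt(1 + y'^2) = C.
Solving for y' and integrating gives
    (x − a)^2 + (y − b)^2 = λ^2,
a circular arc of radius λ. The constants a, b are determined by the endpoint conditions y(-9) = y(9) = 0, and λ is fixed implicitly by the length constraint
    ∫_{-9}^{9} sqrt(1 + y'^2) dx = L.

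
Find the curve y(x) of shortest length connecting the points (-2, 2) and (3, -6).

Arc-length functional: J[y] = ∫ sqrt(1 + (y')^2) dx.
Lagrangian L = sqrt(1 + (y')^2) has no explicit y dependence, so ∂L/∂y = 0 and the Euler-Lagrange equation gives
    d/dx( y' / sqrt(1 + (y')^2) ) = 0  ⇒  y' / sqrt(1 + (y')^2) = const.
Hence y' is constant, so y(x) is affine.
Fitting the endpoints (-2, 2) and (3, -6):
    slope m = ((-6) − 2) / (3 − (-2)) = -8/5,
    intercept c = 2 − m·(-2) = -6/5.
Extremal: y(x) = (-8/5) x - 6/5.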